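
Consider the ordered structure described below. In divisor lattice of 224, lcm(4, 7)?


Join=lcm.
gcd(4,7)=1
lcm=28


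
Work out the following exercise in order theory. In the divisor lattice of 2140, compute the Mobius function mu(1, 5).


In a divisor lattice, mu(a,b) = mu(b/a) where mu is the classical Mobius function.
b/a = 5/1 = 5
Prime factorization of 5: primes [5]
5 is squarefree with 1 prime factor(s), so mu(5) = (-1)^1 = -1


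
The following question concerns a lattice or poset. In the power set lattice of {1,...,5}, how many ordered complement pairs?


Complement pair (a,b): a meet b = bottom, a join b = top.
Here: A intersect B = {} and A union B = {1,...,5}.
Pairs found: ({},{1,2,3,4,5}), ({1},{2,3,4,5}), ({2},{1,3,4,5}), ({3},{1,2,4,5}), ... (28 more)
Total ordered pairs: 32


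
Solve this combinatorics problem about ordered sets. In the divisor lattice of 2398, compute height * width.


Height = length of longest chain minus 1; width = size of largest antichain.
A maximum chain: 1 | 109 | 1199 | 2398  (height 3).
A maximum antichain: {2, 11, 109}  (width 3).
Product = 3 * 3 = 9


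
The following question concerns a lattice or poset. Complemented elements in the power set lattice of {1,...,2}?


An element a is complemented if some b has a meet b = bottom, a join b = top.
every subset A has complement S\A, so all elements are complemented.
Complemented elements: {}, {1}, {2}, {1,2}
Count: 4


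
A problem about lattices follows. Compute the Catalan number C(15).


C(n) = C(2n, n) / (n+1).
C(30, 15) = 155117520
C(15) = 155117520 / 16 = 9694845


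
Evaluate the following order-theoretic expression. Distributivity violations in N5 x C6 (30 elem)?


Distributive law: a ^ (b v c) = (a ^ b) v (a ^ c).
Check all 30^3 = 27000 ordered triples (a,b,c).
  e.g. a=(b,0), b=(a,0), c=(c,0): lhs=(b,0) != rhs=(a,0)
  e.g. a=(b,0), b=(a,0), c=(c,1): lhs=(b,0) != rhs=(a,0)
Total violating triples: 432


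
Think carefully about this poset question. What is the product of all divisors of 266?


Divisors of 266: [1, 2, 7, 14, 19, 38, 133, 266]
Product = n^(d(n)/2) = 266^(8/2)
Product = 5006411536


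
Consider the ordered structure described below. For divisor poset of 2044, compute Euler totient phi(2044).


phi(n) = n * prod_{p|n} (1 - 1/p).
Prime divisors of 2044: [2, 7, 73]
phi(2044) = 2044 * (1 - 1/2) * (1 - 1/7) * (1 - 1/73)
phi(2044) = 864


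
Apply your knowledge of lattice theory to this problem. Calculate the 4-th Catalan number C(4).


C(n) = C(2n, n) / (n+1).
C(8, 4) = 70
C(4) = 70 / 5 = 14


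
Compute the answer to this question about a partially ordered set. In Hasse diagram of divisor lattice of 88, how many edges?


A cover relation a -< b holds when a < b with no c strictly between.
Cover relations:
  1 -< 2
  1 -< 11
  2 -< 4
  2 -< 22
  4 -< 8
  4 -< 44
  8 -< 88
  11 -< 22
  ...2 more
Total: 10


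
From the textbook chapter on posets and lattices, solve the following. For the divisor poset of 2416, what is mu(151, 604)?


In a divisor lattice, mu(a,b) = mu(b/a) where mu is the classical Mobius function.
b/a = 604/151 = 4
Prime factorization of 4: primes [2]
4 is not squarefree, so mu(4) = 0


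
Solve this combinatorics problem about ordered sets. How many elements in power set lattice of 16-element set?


Power set = 2^n.
2^16 = 65536


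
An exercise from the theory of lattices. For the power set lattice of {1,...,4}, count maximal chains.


A maximal chain goes from the minimum element to a maximal element via cover relations.
Counting all min-to-max paths in the cover graph.
Total maximal chains: 24


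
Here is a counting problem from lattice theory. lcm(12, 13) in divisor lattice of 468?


Join=lcm.
gcd(12,13)=1
lcm=156


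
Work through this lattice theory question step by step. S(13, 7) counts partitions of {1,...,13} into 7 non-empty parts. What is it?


S(n,k) = k*S(n-1,k) + S(n-1,k-1).
S(12,7) = 627396, S(12,6) = 1323652
S(13,7) = 7*627396 + 1323652 = 4391772 + 1323652
S(13,7) = 5715424


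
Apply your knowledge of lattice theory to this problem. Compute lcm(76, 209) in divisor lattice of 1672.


In a divisor lattice, join = lcm (least common multiple).
gcd(76,209) = 19
lcm(76,209) = 76*209/gcd = 15884/19 = 836


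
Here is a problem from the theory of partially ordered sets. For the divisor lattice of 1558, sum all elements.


sigma(n) = sum of divisors.
Divisors of 1558: [1, 2, 19, 38, 41, 82, 779, 1558]
Sum = 2520


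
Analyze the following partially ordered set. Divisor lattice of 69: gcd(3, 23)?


Meet=gcd.
gcd(3,23)=1


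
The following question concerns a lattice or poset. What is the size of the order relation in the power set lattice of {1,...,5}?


The order relation is {(a,b) : a <= b}, reflexive so it includes (a,a).
Examples: ({},{}), ({},{1,2}), ({},{1,2,3}), ({},{1,2,3,4}), ({},{1,2,3,4,5}), ...
Total ordered pairs: 243


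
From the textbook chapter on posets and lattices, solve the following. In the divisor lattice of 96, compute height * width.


Height = length of longest chain minus 1; width = size of largest antichain.
A maximum chain: 1 | 3 | 6 | 12 | 24 | 48 | 96  (height 6).
A maximum antichain: {2, 3}  (width 2).
Product = 6 * 2 = 12


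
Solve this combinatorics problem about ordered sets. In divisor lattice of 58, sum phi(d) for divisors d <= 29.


Divisors of 58 up to 29: [1, 2, 29]
phi values: [1, 1, 28]
Sum = 30


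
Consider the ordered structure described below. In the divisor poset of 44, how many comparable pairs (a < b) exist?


A comparable pair {a,b} has a < b or b < a in the order.
Count unordered pairs where one element is strictly below the other.
Examples: {1,2}, {1,4}, {1,11}, {1,22}, ...
Total comparable pairs: 12


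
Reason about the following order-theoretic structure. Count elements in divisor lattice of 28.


Divisors of 28: [1, 2, 4, 7, 14, 28]
Count: 6


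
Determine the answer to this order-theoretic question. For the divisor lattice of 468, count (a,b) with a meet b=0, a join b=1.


Complement pair (a,b): a meet b = bottom, a join b = top.
Here: gcd(a,b)=1 and lcm(a,b)=468, i.e. a*b=468 with a,b coprime.
Pairs found: (1,468), (4,117), (9,52), (13,36), ... (4 more)
Total ordered pairs: 8


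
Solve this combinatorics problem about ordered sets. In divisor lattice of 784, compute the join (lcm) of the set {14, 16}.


In a divisor lattice, join = lcm (least common multiple).
Compute lcm iteratively: start with first element, then lcm(current, next).
Elements: [14, 16]
lcm(14,16) = 112
Final lcm = 112


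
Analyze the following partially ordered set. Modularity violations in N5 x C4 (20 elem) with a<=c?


Modular law: if a <= c then a v (b ^ c) = (a v b) ^ c.
Check all triples (a,b,c) with a <= c among 20 elements.
  e.g. a=(a,0), b=(c,0), c=(b,0): lhs=(a,0) != rhs=(b,0)
  e.g. a=(a,0), b=(c,1), c=(b,0): lhs=(a,0) != rhs=(b,0)
Total violating triples: 40


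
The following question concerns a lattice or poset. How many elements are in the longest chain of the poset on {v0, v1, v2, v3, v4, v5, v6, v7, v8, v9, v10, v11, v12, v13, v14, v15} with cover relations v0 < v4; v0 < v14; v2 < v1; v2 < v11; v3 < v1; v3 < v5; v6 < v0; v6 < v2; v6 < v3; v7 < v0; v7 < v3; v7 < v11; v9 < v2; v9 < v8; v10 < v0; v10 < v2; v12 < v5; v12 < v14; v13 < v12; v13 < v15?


A chain is a totally ordered subset; we count the number of elements in a maximum chain.
Compute, for each element x, the size of the longest chain ending at x:
  v6: 1
  v7: 1
  v9: 1
  v10: 1
  v13: 1
  v8: 2
  ...
A maximum chain: v6 < v2 < v1
Number of elements in the longest chain: 3


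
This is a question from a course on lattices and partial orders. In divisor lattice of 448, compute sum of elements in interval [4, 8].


Interval [4,8] in divisors of 448: [4, 8]
Sum = 12


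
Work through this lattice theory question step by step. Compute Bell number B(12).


B(n) = number of set partitions of an n-element set.
B(n) satisfies the recurrence: B(n+1) = sum_k C(n,k)*B(k).
B(12) = 4213597


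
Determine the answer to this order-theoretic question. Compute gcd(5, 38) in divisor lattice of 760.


In a divisor lattice, meet = gcd (greatest common divisor).
By Euclidean algorithm or factoring: gcd(5,38) = 1


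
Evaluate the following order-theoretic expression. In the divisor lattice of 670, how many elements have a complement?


An element a is complemented if some b has a meet b = bottom, a join b = top.
a is complemented iff gcd(a, n/a)=1, i.e. a is a unitary divisor of 670.
Complemented elements: 1, 2, 5, 10, 67, 134, ... (2 more)
Count: 8


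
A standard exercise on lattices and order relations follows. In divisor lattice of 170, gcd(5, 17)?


Meet=gcd.
gcd(5,17)=1


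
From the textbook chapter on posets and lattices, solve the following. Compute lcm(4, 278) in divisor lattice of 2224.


In a divisor lattice, join = lcm (least common multiple).
gcd(4,278) = 2
lcm(4,278) = 4*278/gcd = 1112/2 = 556


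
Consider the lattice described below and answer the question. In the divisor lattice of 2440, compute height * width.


Height = length of longest chain minus 1; width = size of largest antichain.
A maximum chain: 1 | 61 | 305 | 610 | 1220 | 2440  (height 5).
A maximum antichain: {4, 10, 122, 305}  (width 4).
Product = 5 * 4 = 20


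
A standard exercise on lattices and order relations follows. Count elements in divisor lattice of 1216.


Divisors of 1216: [1, 2, 4, 8, 16, 19, 32, 38, 64, 76, 152, 304, 608, 1216]
Count: 14


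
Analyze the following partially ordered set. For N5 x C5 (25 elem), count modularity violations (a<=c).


Modular law: if a <= c then a v (b ^ c) = (a v b) ^ c.
Check all triples (a,b,c) with a <= c among 25 elements.
  e.g. a=(a,0), b=(c,0), c=(b,0): lhs=(a,0) != rhs=(b,0)
  e.g. a=(a,0), b=(c,1), c=(b,0): lhs=(a,0) != rhs=(b,0)
Total violating triples: 75


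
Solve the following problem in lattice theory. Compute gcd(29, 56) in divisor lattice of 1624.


In a divisor lattice, meet = gcd (greatest common divisor).
By Euclidean algorithm or factoring: gcd(29,56) = 1


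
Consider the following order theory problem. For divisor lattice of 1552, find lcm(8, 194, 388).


In a divisor lattice, join = lcm (least common multiple).
Compute lcm iteratively: start with first element, then lcm(current, next).
Elements: [8, 194, 388]
lcm(8,194) = 776
lcm(776,388) = 776
Final lcm = 776


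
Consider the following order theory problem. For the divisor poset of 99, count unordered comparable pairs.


A comparable pair {a,b} has a < b or b < a in the order.
Count unordered pairs where one element is strictly below the other.
Examples: {1,3}, {1,9}, {1,11}, {1,33}, ...
Total comparable pairs: 12


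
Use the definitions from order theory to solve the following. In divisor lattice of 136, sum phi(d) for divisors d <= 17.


Divisors of 136 up to 17: [1, 2, 4, 8, 17]
phi values: [1, 1, 2, 4, 16]
Sum = 24


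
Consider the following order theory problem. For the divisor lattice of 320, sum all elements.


sigma(n) = sum of divisors.
Divisors of 320: [1, 2, 4, 5, 8, 10, 16, 20, 32, 40, 64, 80, 160, 320]
Sum = 762


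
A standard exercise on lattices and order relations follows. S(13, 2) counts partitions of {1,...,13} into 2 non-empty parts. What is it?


S(n,k) = k*S(n-1,k) + S(n-1,k-1).
S(12,2) = 2047, S(12,1) = 1
S(13,2) = 2*2047 + 1 = 4094 + 1
S(13,2) = 4095


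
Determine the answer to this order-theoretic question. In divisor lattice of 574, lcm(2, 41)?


Join=lcm.
gcd(2,41)=1
lcm=82


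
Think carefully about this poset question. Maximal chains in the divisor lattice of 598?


A maximal chain goes from the minimum element to a maximal element via cover relations.
Counting all min-to-max paths in the cover graph.
Total maximal chains: 6


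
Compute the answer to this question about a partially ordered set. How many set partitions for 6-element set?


B(n) = number of set partitions of an n-element set.
B(n) satisfies the recurrence: B(n+1) = sum_k C(n,k)*B(k).
B(6) = 203


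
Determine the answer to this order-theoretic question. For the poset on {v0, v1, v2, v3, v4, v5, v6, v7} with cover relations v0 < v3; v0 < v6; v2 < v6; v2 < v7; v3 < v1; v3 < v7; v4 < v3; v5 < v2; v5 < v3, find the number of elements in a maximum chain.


A chain is a totally ordered subset; we count the number of elements in a maximum chain.
Compute, for each element x, the size of the longest chain ending at x:
  v0: 1
  v4: 1
  v5: 1
  v2: 2
  v3: 2
  v6: 3
  ...
A maximum chain: v0 < v3 < v1
Number of elements in the longest chain: 3


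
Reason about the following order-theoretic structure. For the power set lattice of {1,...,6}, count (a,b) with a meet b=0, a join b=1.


Complement pair (a,b): a meet b = bottom, a join b = top.
Here: A intersect B = {} and A union B = {1,...,6}.
Pairs found: ({},{1,2,3,4,5,6}), ({1},{2,3,4,5,6}), ({2},{1,3,4,5,6}), ({3},{1,2,4,5,6}), ... (60 more)
Total ordered pairs: 64


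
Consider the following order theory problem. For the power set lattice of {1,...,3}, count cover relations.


A cover relation a -< b holds when a < b with no c strictly between.
Cover relations:
  {} -< {1}
  {} -< {2}
  {} -< {3}
  {1} -< {1,2}
  {1} -< {1,3}
  {2} -< {1,2}
  {2} -< {2,3}
  {3} -< {1,3}
  ...4 more
Total: 12


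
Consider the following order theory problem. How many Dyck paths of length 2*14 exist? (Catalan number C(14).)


C(n) = C(2n, n) / (n+1).
C(28, 14) = 40116600
C(14) = 40116600 / 15 = 2674440


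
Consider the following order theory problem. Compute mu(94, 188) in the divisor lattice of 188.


In a divisor lattice, mu(a,b) = mu(b/a) where mu is the classical Mobius function.
b/a = 188/94 = 2
Prime factorization of 2: primes [2]
2 is squarefree with 1 prime factor(s), so mu(2) = (-1)^1 = -1


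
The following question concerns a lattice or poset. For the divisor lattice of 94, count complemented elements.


An element a is complemented if some b has a meet b = bottom, a join b = top.
a is complemented iff gcd(a, n/a)=1, i.e. a is a unitary divisor of 94.
Complemented elements: 1, 2, 47, 94
Count: 4


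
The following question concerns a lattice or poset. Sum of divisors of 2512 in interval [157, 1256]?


Interval [157,1256] in divisors of 2512: [157, 314, 628, 1256]
Sum = 2355


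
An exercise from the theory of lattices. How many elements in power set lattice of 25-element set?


Power set = 2^n.
2^25 = 33554432


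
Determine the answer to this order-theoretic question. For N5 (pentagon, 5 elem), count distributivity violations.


Distributive law: a ^ (b v c) = (a ^ b) v (a ^ c).
Check all 5^3 = 125 ordered triples (a,b,c).
  e.g. a=b, b=a, c=c: lhs=b != rhs=a
  e.g. a=b, b=c, c=a: lhs=b != rhs=a
Total violating triples: 2


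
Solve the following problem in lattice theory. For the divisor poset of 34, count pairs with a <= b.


The order relation is {(a,b) : a <= b}, reflexive so it includes (a,a).
Examples: (1,1), (1,17), (1,2), (1,34), (17,17), ...
Total ordered pairs: 9


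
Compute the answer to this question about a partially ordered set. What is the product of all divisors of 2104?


Divisors of 2104: [1, 2, 4, 8, 263, 526, 1052, 2104]
Product = n^(d(n)/2) = 2104^(8/2)
Product = 19596699897856


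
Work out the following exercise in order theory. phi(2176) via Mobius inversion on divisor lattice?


phi(n) = n * prod_{p|n} (1 - 1/p).
Prime divisors of 2176: [2, 17]
phi(2176) = 2176 * (1 - 1/2) * (1 - 1/17)
phi(2176) = 1024


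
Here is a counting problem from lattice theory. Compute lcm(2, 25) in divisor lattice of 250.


In a divisor lattice, join = lcm (least common multiple).
gcd(2,25) = 1
lcm(2,25) = 2*25/gcd = 50/1 = 50


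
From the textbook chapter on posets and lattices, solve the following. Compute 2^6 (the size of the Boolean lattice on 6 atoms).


Power set = 2^n.
2^6 = 64


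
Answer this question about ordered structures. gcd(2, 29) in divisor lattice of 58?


Meet=gcd.
gcd(2,29)=1


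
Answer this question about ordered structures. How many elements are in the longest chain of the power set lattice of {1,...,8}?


A chain is a totally ordered subset; we count the number of elements in a maximum chain.
Compute, for each element x, the size of the longest chain ending at x:
  {}: 1
  {1}: 2
  {2}: 2
  {3}: 2
  {4}: 2
  {5}: 2
  ...
A maximum chain: {} < {1} < {1,2} < {1,2,3} < {1,2,3,4} < {1,2,3,4,5} < {1,2,3,4,5,6} < {1,2,3,4,5,6,7} < {1,2,3,4,5,6,7,8}
Number of elements in the longest chain: 9


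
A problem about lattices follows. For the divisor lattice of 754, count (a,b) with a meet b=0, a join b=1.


Complement pair (a,b): a meet b = bottom, a join b = top.
Here: gcd(a,b)=1 and lcm(a,b)=754, i.e. a*b=754 with a,b coprime.
Pairs found: (1,754), (2,377), (13,58), (26,29), ... (4 more)
Total ordered pairs: 8


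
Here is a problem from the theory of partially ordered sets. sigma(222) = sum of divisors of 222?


sigma(n) = sum of divisors.
Divisors of 222: [1, 2, 3, 6, 37, 74, 111, 222]
Sum = 456


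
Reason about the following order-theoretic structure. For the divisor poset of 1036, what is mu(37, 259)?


In a divisor lattice, mu(a,b) = mu(b/a) where mu is the classical Mobius function.
b/a = 259/37 = 7
Prime factorization of 7: primes [7]
7 is squarefree with 1 prime factor(s), so mu(7) = (-1)^1 = -1


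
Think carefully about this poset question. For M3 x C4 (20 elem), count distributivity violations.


Distributive law: a ^ (b v c) = (a ^ b) v (a ^ c).
Check all 20^3 = 8000 ordered triples (a,b,c).
  e.g. a=(a1,0), b=(a2,0), c=(a3,0): lhs=(a1,0) != rhs=(0,0)
  e.g. a=(a1,0), b=(a2,0), c=(a3,1): lhs=(a1,0) != rhs=(0,0)
Total violating triples: 384


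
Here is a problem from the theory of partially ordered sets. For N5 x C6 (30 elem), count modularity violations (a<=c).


Modular law: if a <= c then a v (b ^ c) = (a v b) ^ c.
Check all triples (a,b,c) with a <= c among 30 elements.
  e.g. a=(a,0), b=(c,0), c=(b,0): lhs=(a,0) != rhs=(b,0)
  e.g. a=(a,0), b=(c,1), c=(b,0): lhs=(a,0) != rhs=(b,0)
Total violating triples: 126


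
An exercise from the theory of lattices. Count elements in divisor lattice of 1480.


Divisors of 1480: [1, 2, 4, 5, 8, 10, 20, 37, 40, 74, 148, 185, 296, 370, 740, 1480]
Count: 16


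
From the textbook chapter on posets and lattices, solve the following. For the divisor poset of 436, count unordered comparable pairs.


A comparable pair {a,b} has a < b or b < a in the order.
Count unordered pairs where one element is strictly below the other.
Examples: {1,2}, {1,4}, {1,109}, {1,218}, ...
Total comparable pairs: 12


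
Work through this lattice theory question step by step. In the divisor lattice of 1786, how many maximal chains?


A maximal chain goes from the minimum element to a maximal element via cover relations.
Counting all min-to-max paths in the cover graph.
Total maximal chains: 6


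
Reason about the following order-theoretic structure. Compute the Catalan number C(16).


C(n) = C(2n, n) / (n+1).
C(32, 16) = 601080390
C(16) = 601080390 / 17 = 35357670


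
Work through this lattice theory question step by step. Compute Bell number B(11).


B(n) = number of set partitions of an n-element set.
B(n) satisfies the recurrence: B(n+1) = sum_k C(n,k)*B(k).
B(11) = 678570


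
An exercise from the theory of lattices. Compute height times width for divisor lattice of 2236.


Height = length of longest chain minus 1; width = size of largest antichain.
A maximum chain: 1 | 43 | 559 | 1118 | 2236  (height 4).
A maximum antichain: {4, 26, 86, 559}  (width 4).
Product = 4 * 4 = 16


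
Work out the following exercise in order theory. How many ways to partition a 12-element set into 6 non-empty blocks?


S(n,k) = k*S(n-1,k) + S(n-1,k-1).
S(11,6) = 179487, S(11,5) = 246730
S(12,6) = 6*179487 + 246730 = 1076922 + 246730
S(12,6) = 1323652


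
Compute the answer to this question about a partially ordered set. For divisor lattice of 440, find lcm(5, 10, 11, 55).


In a divisor lattice, join = lcm (least common multiple).
Compute lcm iteratively: start with first element, then lcm(current, next).
Elements: [5, 10, 11, 55]
lcm(5,10) = 10
lcm(10,11) = 110
lcm(110,55) = 110
Final lcm = 110


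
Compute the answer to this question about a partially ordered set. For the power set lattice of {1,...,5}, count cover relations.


A cover relation a -< b holds when a < b with no c strictly between.
Cover relations:
  {} -< {1}
  {} -< {2}
  {} -< {3}
  {} -< {4}
  {} -< {5}
  {1} -< {1,2}
  {1} -< {1,3}
  {1} -< {1,4}
  ...72 more
Total: 80


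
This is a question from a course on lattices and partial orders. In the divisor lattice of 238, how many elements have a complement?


An element a is complemented if some b has a meet b = bottom, a join b = top.
a is complemented iff gcd(a, n/a)=1, i.e. a is a unitary divisor of 238.
Complemented elements: 1, 2, 7, 14, 17, 34, ... (2 more)
Count: 8


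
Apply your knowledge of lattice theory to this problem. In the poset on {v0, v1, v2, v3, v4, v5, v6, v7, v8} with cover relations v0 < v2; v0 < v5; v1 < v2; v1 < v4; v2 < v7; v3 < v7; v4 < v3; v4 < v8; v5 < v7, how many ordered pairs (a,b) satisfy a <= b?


The order relation is {(a,b) : a <= b}, reflexive so it includes (a,a).
Examples: (v0,v0), (v0,v2), (v0,v5), (v0,v7), (v1,v1), ...
Total ordered pairs: 23


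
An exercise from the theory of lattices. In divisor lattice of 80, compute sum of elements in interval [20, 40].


Interval [20,40] in divisors of 80: [20, 40]
Sum = 60


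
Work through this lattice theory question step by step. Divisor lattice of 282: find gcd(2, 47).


In a divisor lattice, meet = gcd (greatest common divisor).
By Euclidean algorithm or factoring: gcd(2,47) = 1


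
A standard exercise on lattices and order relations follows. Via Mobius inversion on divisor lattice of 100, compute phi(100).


phi(n) = n * prod_{p|n} (1 - 1/p).
Prime divisors of 100: [2, 5]
phi(100) = 100 * (1 - 1/2) * (1 - 1/5)
phi(100) = 40


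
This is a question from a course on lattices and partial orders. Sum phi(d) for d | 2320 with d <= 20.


Divisors of 2320 up to 20: [1, 2, 4, 5, 8, 10, 16, 20]
phi values: [1, 1, 2, 4, 4, 4, 8, 8]
Sum = 32


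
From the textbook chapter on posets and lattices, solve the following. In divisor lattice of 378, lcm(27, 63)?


Join=lcm.
gcd(27,63)=9
lcm=189


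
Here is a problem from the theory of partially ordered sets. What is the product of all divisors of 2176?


Divisors of 2176: [1, 2, 4, 8, 16, 17, 32, 34, 64, 68, 128, 136, 272, 544, 1088, 2176]
Product = n^(d(n)/2) = 2176^(16/2)
Product = 502656297790633035773771776


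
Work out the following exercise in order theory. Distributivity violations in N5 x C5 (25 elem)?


Distributive law: a ^ (b v c) = (a ^ b) v (a ^ c).
Check all 25^3 = 15625 ordered triples (a,b,c).
  e.g. a=(b,0), b=(a,0), c=(c,0): lhs=(b,0) != rhs=(a,0)
  e.g. a=(b,0), b=(a,0), c=(c,1): lhs=(b,0) != rhs=(a,0)
Total violating triples: 250


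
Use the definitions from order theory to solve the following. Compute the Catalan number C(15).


C(n) = C(2n, n) / (n+1).
C(30, 15) = 155117520
C(15) = 155117520 / 16 = 9694845


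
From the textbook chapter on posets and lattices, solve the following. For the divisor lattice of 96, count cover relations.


A cover relation a -< b holds when a < b with no c strictly between.
Cover relations:
  1 -< 2
  1 -< 3
  2 -< 4
  2 -< 6
  3 -< 6
  4 -< 8
  4 -< 12
  6 -< 12
  ...8 more
Total: 16


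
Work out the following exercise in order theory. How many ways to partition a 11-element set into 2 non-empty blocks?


S(n,k) = k*S(n-1,k) + S(n-1,k-1).
S(10,2) = 511, S(10,1) = 1
S(11,2) = 2*511 + 1 = 1022 + 1
S(11,2) = 1023


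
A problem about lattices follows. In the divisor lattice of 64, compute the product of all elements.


Divisors of 64: [1, 2, 4, 8, 16, 32, 64]
Product = n^(d(n)/2) = 64^(7/2)
Product = 2097152


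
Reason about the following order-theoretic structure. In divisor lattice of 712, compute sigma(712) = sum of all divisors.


sigma(n) = sum of divisors.
Divisors of 712: [1, 2, 4, 8, 89, 178, 356, 712]
Sum = 1350


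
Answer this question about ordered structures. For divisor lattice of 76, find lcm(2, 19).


In a divisor lattice, join = lcm (least common multiple).
Compute lcm iteratively: start with first element, then lcm(current, next).
Elements: [2, 19]
lcm(2,19) = 38
Final lcm = 38


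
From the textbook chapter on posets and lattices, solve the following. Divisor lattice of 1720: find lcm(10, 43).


In a divisor lattice, join = lcm (least common multiple).
gcd(10,43) = 1
lcm(10,43) = 10*43/gcd = 430/1 = 430


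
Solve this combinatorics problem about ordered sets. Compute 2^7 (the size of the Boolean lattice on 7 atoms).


Power set = 2^n.
2^7 = 128


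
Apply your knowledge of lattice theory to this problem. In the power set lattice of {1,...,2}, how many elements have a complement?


An element a is complemented if some b has a meet b = bottom, a join b = top.
every subset A has complement S\A, so all elements are complemented.
Complemented elements: {}, {1}, {2}, {1,2}
Count: 4


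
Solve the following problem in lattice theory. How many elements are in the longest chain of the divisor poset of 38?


A chain is a totally ordered subset; we count the number of elements in a maximum chain.
Compute, for each element x, the size of the longest chain ending at x:
  1: 1
  2: 2
  19: 2
  38: 3
A maximum chain: 1 < 2 < 38
Number of elements in the longest chain: 3


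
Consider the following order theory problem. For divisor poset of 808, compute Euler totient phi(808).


phi(n) = n * prod_{p|n} (1 - 1/p).
Prime divisors of 808: [2, 101]
phi(808) = 808 * (1 - 1/2) * (1 - 1/101)
phi(808) = 400


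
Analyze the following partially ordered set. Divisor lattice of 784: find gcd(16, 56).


In a divisor lattice, meet = gcd (greatest common divisor).
By Euclidean algorithm or factoring: gcd(16,56) = 8


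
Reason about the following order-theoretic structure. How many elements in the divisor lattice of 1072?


Divisors of 1072: [1, 2, 4, 8, 16, 67, 134, 268, 536, 1072]
Count: 10


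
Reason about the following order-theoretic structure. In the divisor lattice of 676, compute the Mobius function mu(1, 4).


In a divisor lattice, mu(a,b) = mu(b/a) where mu is the classical Mobius function.
b/a = 4/1 = 4
Prime factorization of 4: primes [2]
4 is not squarefree, so mu(4) = 0


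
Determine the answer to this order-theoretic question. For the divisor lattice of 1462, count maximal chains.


A maximal chain goes from the minimum element to a maximal element via cover relations.
Counting all min-to-max paths in the cover graph.
Total maximal chains: 6


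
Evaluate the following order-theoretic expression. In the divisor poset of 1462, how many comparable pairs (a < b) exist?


A comparable pair {a,b} has a < b or b < a in the order.
Count unordered pairs where one element is strictly below the other.
Examples: {1,2}, {1,17}, {1,34}, {1,43}, ...
Total comparable pairs: 19


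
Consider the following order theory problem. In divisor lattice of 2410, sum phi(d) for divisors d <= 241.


Divisors of 2410 up to 241: [1, 2, 5, 10, 241]
phi values: [1, 1, 4, 4, 240]
Sum = 250


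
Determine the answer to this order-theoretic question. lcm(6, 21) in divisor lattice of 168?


Join=lcm.
gcd(6,21)=3
lcm=42


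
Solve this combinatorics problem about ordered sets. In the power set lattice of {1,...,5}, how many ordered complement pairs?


Complement pair (a,b): a meet b = bottom, a join b = top.
Here: A intersect B = {} and A union B = {1,...,5}.
Pairs found: ({},{1,2,3,4,5}), ({1},{2,3,4,5}), ({2},{1,3,4,5}), ({3},{1,2,4,5}), ... (28 more)
Total ordered pairs: 32


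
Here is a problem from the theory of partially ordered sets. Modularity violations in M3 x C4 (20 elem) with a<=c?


Modular law: if a <= c then a v (b ^ c) = (a v b) ^ c.
Check all triples (a,b,c) with a <= c among 20 elements.
This lattice is modular (diamonds M_m and their chain-products are modular).
Total violating triples: 0


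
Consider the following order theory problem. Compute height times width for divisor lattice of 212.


Height = length of longest chain minus 1; width = size of largest antichain.
A maximum chain: 1 | 53 | 106 | 212  (height 3).
A maximum antichain: {2, 53}  (width 2).
Product = 3 * 2 = 6


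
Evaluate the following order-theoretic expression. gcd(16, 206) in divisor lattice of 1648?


Meet=gcd.
gcd(16,206)=2


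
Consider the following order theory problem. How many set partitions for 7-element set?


B(n) = number of set partitions of an n-element set.
B(n) satisfies the recurrence: B(n+1) = sum_k C(n,k)*B(k).
B(7) = 877


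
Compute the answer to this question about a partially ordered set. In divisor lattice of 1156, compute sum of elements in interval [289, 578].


Interval [289,578] in divisors of 1156: [289, 578]
Sum = 867


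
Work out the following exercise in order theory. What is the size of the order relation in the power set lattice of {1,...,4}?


The order relation is {(a,b) : a <= b}, reflexive so it includes (a,a).
Examples: ({},{}), ({},{1,2}), ({},{1,2,3}), ({},{1,2,3,4}), ({},{1,2,4}), ...
Total ordered pairs: 81


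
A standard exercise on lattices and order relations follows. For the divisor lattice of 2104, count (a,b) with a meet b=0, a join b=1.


Complement pair (a,b): a meet b = bottom, a join b = top.
Here: gcd(a,b)=1 and lcm(a,b)=2104, i.e. a*b=2104 with a,b coprime.
Pairs found: (1,2104), (8,263), (263,8), (2104,1)
Total ordered pairs: 4


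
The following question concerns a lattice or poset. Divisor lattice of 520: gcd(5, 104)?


Meet=gcd.
gcd(5,104)=1


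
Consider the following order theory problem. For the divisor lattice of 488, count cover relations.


A cover relation a -< b holds when a < b with no c strictly between.
Cover relations:
  1 -< 2
  1 -< 61
  2 -< 4
  2 -< 122
  4 -< 8
  4 -< 244
  8 -< 488
  61 -< 122
  ...2 more
Total: 10


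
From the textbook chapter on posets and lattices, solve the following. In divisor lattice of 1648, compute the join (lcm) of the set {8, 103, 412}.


In a divisor lattice, join = lcm (least common multiple).
Compute lcm iteratively: start with first element, then lcm(current, next).
Elements: [8, 103, 412]
lcm(8,103) = 824
lcm(824,412) = 824
Final lcm = 824


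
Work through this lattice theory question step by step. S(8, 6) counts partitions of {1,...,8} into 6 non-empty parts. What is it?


S(n,k) = k*S(n-1,k) + S(n-1,k-1).
S(7,6) = 21, S(7,5) = 140
S(8,6) = 6*21 + 140 = 126 + 140
S(8,6) = 266


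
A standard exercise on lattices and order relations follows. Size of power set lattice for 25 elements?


Power set = 2^n.
2^25 = 33554432


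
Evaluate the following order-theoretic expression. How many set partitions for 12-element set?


B(n) = number of set partitions of an n-element set.
B(n) satisfies the recurrence: B(n+1) = sum_k C(n,k)*B(k).
B(12) = 4213597


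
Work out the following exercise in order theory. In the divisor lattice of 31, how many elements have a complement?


An element a is complemented if some b has a meet b = bottom, a join b = top.
a is complemented iff gcd(a, n/a)=1, i.e. a is a unitary divisor of 31.
Complemented elements: 1, 31
Count: 2


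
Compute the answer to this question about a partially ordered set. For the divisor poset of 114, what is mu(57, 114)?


In a divisor lattice, mu(a,b) = mu(b/a) where mu is the classical Mobius function.
b/a = 114/57 = 2
Prime factorization of 2: primes [2]
2 is squarefree with 1 prime factor(s), so mu(2) = (-1)^1 = -1


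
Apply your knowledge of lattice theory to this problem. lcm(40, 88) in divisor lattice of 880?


Join=lcm.
gcd(40,88)=8
lcm=440


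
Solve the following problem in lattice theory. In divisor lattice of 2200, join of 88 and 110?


In a divisor lattice, join = lcm (least common multiple).
gcd(88,110) = 22
lcm(88,110) = 88*110/gcd = 9680/22 = 440


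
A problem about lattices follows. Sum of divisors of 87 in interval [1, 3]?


Interval [1,3] in divisors of 87: [1, 3]
Sum = 4


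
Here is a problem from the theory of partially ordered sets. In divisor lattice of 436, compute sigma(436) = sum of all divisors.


sigma(n) = sum of divisors.
Divisors of 436: [1, 2, 4, 109, 218, 436]
Sum = 770


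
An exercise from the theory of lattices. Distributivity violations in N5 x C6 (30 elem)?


Distributive law: a ^ (b v c) = (a ^ b) v (a ^ c).
Check all 30^3 = 27000 ordered triples (a,b,c).
  e.g. a=(b,0), b=(a,0), c=(c,0): lhs=(b,0) != rhs=(a,0)
  e.g. a=(b,0), b=(a,0), c=(c,1): lhs=(b,0) != rhs=(a,0)
Total violating triples: 432


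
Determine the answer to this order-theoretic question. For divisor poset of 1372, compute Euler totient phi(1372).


phi(n) = n * prod_{p|n} (1 - 1/p).
Prime divisors of 1372: [2, 7]
phi(1372) = 1372 * (1 - 1/2) * (1 - 1/7)
phi(1372) = 588


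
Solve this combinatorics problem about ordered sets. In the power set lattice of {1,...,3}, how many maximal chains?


A maximal chain goes from the minimum element to a maximal element via cover relations.
Counting all min-to-max paths in the cover graph.
Total maximal chains: 6


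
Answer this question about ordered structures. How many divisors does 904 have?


Divisors of 904: [1, 2, 4, 8, 113, 226, 452, 904]
Count: 8


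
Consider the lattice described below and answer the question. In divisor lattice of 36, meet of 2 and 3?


In a divisor lattice, meet = gcd (greatest common divisor).
By Euclidean algorithm or factoring: gcd(2,3) = 1


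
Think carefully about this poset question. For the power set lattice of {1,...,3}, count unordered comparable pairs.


A comparable pair {a,b} has a < b or b < a in the order.
Count unordered pairs where one element is strictly below the other.
Examples: {{},{1}}, {{},{2}}, {{},{3}}, {{},{1,2}}, ...
Total comparable pairs: 19


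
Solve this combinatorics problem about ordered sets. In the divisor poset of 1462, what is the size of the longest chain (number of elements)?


A chain is a totally ordered subset; we count the number of elements in a maximum chain.
Compute, for each element x, the size of the longest chain ending at x:
  1: 1
  2: 2
  17: 2
  43: 2
  34: 3
  86: 3
  ...
A maximum chain: 1 < 2 < 34 < 1462
Number of elements in the longest chain: 4


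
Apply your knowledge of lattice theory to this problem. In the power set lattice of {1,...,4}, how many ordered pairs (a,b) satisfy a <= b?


The order relation is {(a,b) : a <= b}, reflexive so it includes (a,a).
Examples: ({},{}), ({},{1,2}), ({},{1,2,3}), ({},{1,2,3,4}), ({},{1,2,4}), ...
Total ordered pairs: 81


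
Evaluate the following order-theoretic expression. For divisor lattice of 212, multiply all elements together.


Divisors of 212: [1, 2, 4, 53, 106, 212]
Product = n^(d(n)/2) = 212^(6/2)
Product = 9528128


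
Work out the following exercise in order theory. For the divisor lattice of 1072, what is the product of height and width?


Height = length of longest chain minus 1; width = size of largest antichain.
A maximum chain: 1 | 67 | 134 | 268 | 536 | 1072  (height 5).
A maximum antichain: {2, 67}  (width 2).
Product = 5 * 2 = 10


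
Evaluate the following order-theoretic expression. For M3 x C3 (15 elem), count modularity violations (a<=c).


Modular law: if a <= c then a v (b ^ c) = (a v b) ^ c.
Check all triples (a,b,c) with a <= c among 15 elements.
This lattice is modular (diamonds M_m and their chain-products are modular).
Total violating triples: 0


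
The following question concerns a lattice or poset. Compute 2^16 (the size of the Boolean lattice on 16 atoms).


Power set = 2^n.
2^16 = 65536


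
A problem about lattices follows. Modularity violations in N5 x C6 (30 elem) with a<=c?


Modular law: if a <= c then a v (b ^ c) = (a v b) ^ c.
Check all triples (a,b,c) with a <= c among 30 elements.
  e.g. a=(a,0), b=(c,0), c=(b,0): lhs=(a,0) != rhs=(b,0)
  e.g. a=(a,0), b=(c,1), c=(b,0): lhs=(a,0) != rhs=(b,0)
Total violating triples: 126


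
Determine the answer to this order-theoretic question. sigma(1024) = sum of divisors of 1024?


sigma(n) = sum of divisors.
Divisors of 1024: [1, 2, 4, 8, 16, 32, 64, 128, 256, 512, 1024]
Sum = 2047


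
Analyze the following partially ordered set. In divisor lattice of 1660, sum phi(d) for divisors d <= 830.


Divisors of 1660 up to 830: [1, 2, 4, 5, 10, 20, 83, 166, 332, 415, 830]
phi values: [1, 1, 2, 4, 4, 8, 82, 82, 164, 328, 328]
Sum = 1004


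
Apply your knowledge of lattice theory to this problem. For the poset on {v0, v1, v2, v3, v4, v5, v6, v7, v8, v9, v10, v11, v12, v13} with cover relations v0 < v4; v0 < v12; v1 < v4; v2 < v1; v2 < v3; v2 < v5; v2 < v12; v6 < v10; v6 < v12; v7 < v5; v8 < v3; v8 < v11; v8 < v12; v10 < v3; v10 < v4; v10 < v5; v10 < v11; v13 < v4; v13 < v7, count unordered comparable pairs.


A comparable pair {a,b} has a < b or b < a in the order.
Count unordered pairs where one element is strictly below the other.
Examples: {v0,v4}, {v0,v12}, {v1,v2}, {v1,v4}, ...
Total comparable pairs: 25


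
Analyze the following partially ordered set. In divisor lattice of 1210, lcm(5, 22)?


Join=lcm.
gcd(5,22)=1
lcm=110


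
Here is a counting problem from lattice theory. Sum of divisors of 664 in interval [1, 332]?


Interval [1,332] in divisors of 664: [1, 2, 4, 83, 166, 332]
Sum = 588


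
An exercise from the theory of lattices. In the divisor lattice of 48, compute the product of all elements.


Divisors of 48: [1, 2, 3, 4, 6, 8, 12, 16, 24, 48]
Product = n^(d(n)/2) = 48^(10/2)
Product = 254803968


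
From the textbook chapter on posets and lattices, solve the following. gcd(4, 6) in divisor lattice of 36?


Meet=gcd.
gcd(4,6)=2


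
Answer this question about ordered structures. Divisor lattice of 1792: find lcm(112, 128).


In a divisor lattice, join = lcm (least common multiple).
gcd(112,128) = 16
lcm(112,128) = 112*128/gcd = 14336/16 = 896


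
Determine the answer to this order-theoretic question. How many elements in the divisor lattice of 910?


Divisors of 910: [1, 2, 5, 7, 10, 13, 14, 26, 35, 65, 70, 91, 130, 182, 455, 910]
Count: 16


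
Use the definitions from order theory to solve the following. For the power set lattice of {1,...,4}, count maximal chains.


A maximal chain goes from the minimum element to a maximal element via cover relations.
Counting all min-to-max paths in the cover graph.
Total maximal chains: 24


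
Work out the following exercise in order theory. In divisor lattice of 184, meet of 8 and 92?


In a divisor lattice, meet = gcd (greatest common divisor).
By Euclidean algorithm or factoring: gcd(8,92) = 4


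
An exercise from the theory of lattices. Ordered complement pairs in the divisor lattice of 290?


Complement pair (a,b): a meet b = bottom, a join b = top.
Here: gcd(a,b)=1 and lcm(a,b)=290, i.e. a*b=290 with a,b coprime.
Pairs found: (1,290), (2,145), (5,58), (10,29), ... (4 more)
Total ordered pairs: 8


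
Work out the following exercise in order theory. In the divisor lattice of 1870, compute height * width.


Height = length of longest chain minus 1; width = size of largest antichain.
A maximum chain: 1 | 17 | 187 | 935 | 1870  (height 4).
A maximum antichain: {10, 22, 34, 55, 85, 187}  (width 6).
Product = 4 * 6 = 24
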